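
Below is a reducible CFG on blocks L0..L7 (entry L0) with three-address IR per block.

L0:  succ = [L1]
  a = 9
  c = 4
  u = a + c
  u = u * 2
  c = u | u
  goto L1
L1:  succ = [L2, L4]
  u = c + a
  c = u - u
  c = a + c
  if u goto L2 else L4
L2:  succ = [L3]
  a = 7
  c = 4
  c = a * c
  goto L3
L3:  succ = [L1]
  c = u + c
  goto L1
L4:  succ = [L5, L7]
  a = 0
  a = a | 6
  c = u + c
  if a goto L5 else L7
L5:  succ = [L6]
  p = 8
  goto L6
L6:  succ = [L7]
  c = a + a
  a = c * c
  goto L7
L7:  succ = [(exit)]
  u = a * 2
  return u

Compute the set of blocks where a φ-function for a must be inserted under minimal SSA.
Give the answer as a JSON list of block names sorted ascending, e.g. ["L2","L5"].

Answer: ["L1", "L7"]

Derivation:
idom tree: L1←L0 L2←L1 L3←L2 L4←L1 L5←L4 L6←L5 L7←L4
Join-block Dom:
  L1: preds {L0,L3}: {L0} ∩ {L0,L1,L2,L3} = {L0}; idom=L0
  L7: preds {L4,L6}: {L0,L1,L4} ∩ {L0,L1,L4,L5,L6} = {L0,L1,L4}; idom=L4

Frontier:
  join L1 pred L0: · stop@L0
  join L1 pred L3: L3→L2→L1 stop@L0
  join L7 pred L4: · stop@L4
  join L7 pred L6: L6→L5 stop@L4
  DF(L0)=∅
  DF(L1)={L1}
  DF(L2)={L1}
  DF(L3)={L1}
  DF(L4)=∅
  DF(L5)={L7}
  DF(L6)={L7}
  DF(L7)=∅

φ for a: defs {L0,L2,L4,L6}
  DF⁺ = {L1,L7}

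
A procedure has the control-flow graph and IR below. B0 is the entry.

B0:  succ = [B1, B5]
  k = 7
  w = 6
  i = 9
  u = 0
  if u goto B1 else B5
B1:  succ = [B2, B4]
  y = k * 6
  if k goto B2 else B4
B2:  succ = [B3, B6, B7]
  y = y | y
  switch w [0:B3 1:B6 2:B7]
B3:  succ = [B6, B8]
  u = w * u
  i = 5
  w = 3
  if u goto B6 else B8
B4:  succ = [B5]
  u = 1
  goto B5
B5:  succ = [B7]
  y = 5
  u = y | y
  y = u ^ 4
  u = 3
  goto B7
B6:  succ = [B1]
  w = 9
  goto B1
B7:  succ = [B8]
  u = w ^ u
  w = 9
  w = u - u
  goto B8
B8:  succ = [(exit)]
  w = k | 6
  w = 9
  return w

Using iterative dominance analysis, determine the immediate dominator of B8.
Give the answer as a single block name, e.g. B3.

idom tree: B1←B0 B2←B1 B3←B2 B4←B1 B5←B0 B6←B2 B7←B0 B8←B0
Dom∩ at merges:
  B1: preds {B0,B6}: {B0} ∩ {B0,B1,B2,B6} = {B0}; idom=B0
  B5: preds {B0,B4}: {B0} ∩ {B0,B1,B4} = {B0}; idom=B0
  B6: preds {B2,B3}: {B0,B1,B2} ∩ {B0,B1,B2,B3} = {B0,B1,B2}; idom=B2
  B7: preds {B2,B5}: {B0,B1,B2} ∩ {B0,B5} = {B0}; idom=B0
  B8: preds {B3,B7}: {B0,B1,B2,B3} ∩ {B0,B7} = {B0}; idom=B0

idom(B8) = B0

Answer: B0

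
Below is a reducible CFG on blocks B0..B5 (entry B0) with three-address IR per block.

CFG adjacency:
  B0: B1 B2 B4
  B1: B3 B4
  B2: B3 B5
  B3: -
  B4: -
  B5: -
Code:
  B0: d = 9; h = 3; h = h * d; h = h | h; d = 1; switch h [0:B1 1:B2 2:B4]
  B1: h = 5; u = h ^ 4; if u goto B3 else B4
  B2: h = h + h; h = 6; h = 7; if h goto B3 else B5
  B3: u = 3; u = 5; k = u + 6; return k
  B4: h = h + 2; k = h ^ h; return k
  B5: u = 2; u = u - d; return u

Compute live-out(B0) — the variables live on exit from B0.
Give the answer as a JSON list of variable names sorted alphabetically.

def/use:
  B0: def={d,h} ue=∅
  B1: def={h,u} ue=∅
  B2: def={h} ue={h}
  B3: def={k,u} ue=∅
  B4: def={h,k} ue={h}
  B5: def={u} ue={d}

Backward fixpoint:
  B0: in=∅ out={d,h}
  B1: in=∅ out={h}
  B2: in={d,h} out={d}
  B3: in=∅ out=∅
  B4: in={h} out=∅
  B5: in={d} out=∅

live-out(B0) = ["d", "h"]

Answer: ["d", "h"]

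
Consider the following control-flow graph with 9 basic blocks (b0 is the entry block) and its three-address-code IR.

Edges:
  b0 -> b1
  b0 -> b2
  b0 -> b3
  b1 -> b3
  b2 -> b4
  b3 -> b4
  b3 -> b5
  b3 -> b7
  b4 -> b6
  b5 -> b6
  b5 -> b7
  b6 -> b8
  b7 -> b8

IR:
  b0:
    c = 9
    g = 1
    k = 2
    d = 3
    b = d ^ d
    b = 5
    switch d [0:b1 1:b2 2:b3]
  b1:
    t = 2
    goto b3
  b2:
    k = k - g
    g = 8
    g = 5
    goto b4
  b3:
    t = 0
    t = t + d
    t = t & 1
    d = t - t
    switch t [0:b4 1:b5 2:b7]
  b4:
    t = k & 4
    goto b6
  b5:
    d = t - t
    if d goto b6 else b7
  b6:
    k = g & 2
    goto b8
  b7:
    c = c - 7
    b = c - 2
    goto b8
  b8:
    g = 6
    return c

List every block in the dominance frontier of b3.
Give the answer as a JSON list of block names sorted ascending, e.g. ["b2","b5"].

Answer: ["b4", "b6", "b8"]

Working:
idom tree: b1←b0 b2←b0 b3←b0 b4←b0 b5←b3 b6←b0 b7←b3 b8←b0
Dom∩ at merges:
  b3: preds {b0,b1}: {b0} ∩ {b0,b1} = {b0}; idom=b0
  b4: preds {b2,b3}: {b0,b2} ∩ {b0,b3} = {b0}; idom=b0
  b6: preds {b4,b5}: {b0,b4} ∩ {b0,b3,b5} = {b0}; idom=b0
  b7: preds {b3,b5}: {b0,b3} ∩ {b0,b3,b5} = {b0,b3}; idom=b3
  b8: preds {b6,b7}: {b0,b6} ∩ {b0,b3,b7} = {b0}; idom=b0

DF derivation:
  join b3 pred b0: · stop@b0
  join b3 pred b1: b1 stop@b0
  join b4 pred b2: b2 stop@b0
  join b4 pred b3: b3 stop@b0
  join b6 pred b4: b4 stop@b0
  join b6 pred b5: b5→b3 stop@b0
  join b7 pred b3: · stop@b3
  join b7 pred b5: b5 stop@b3
  join b8 pred b6: b6 stop@b0
  join b8 pred b7: b7→b3 stop@b0
  b0: DF=∅
  b1: DF={b3}
  b2: DF={b4}
  b3: DF={b4,b6,b8}
  b4: DF={b6}
  b5: DF={b6,b7}
  b6: DF={b8}
  b7: DF={b8}
  b8: DF=∅

DF(b3) = ["b4", "b6", "b8"]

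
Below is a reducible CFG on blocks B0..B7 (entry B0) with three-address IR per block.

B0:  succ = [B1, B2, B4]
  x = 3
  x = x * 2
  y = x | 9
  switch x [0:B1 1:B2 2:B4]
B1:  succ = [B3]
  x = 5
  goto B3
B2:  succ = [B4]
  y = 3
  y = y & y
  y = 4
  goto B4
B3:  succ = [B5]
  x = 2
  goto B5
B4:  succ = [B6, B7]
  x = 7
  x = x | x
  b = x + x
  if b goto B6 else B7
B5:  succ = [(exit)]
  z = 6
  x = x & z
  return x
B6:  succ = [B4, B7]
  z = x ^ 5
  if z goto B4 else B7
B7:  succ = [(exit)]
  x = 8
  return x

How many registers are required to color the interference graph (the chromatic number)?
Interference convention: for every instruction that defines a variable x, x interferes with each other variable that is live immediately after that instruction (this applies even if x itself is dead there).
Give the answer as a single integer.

Block summaries:
  B0 def {x,y} use ∅
  B1 def {x} use ∅
  B2 def {y} use ∅
  B3 def {x} use ∅
  B4 def {b,x} use ∅
  B5 def {x,z} use {x}
  B6 def {z} use {x}
  B7 def {x} use ∅

Live sets:
  B0 li=∅ lo=∅
  B1 li=∅ lo=∅
  B2 li=∅ lo=∅
  B3 li=∅ lo={x}
  B4 li=∅ lo={x}
  B5 li={x} lo=∅
  B6 li={x} lo=∅
  B7 li=∅ lo=∅

Conflict graph:
  b — {x}
  x — {b,y,z}
  y — {x}
  z — {x}

Registers:
  lower bound: {b,x} mutually conflict ⇒ χ ≥ 2
  assign b→r1 x→r0 y→r1 z→r1 — no edge inside a register ⇒ χ ≤ 2
  χ = 2

Answer: 2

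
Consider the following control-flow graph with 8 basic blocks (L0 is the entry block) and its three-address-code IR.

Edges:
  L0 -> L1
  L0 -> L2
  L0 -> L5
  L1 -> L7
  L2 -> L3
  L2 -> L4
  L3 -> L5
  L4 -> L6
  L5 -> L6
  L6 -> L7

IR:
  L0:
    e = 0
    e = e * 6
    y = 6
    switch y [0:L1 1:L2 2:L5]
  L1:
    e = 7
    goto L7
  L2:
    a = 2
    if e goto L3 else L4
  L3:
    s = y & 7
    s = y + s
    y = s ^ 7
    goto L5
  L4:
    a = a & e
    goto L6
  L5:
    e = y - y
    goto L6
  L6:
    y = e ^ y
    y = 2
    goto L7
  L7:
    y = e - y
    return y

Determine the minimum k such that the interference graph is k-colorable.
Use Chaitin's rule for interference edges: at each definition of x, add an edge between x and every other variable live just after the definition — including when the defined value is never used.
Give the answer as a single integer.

Answer: 3

Working:
def/use:
  L0: def={e,y} ue=∅
  L1: def={e} ue=∅
  L2: def={a} ue={e}
  L3: def={s,y} ue={y}
  L4: def={a} ue={a,e}
  L5: def={e} ue={y}
  L6: def={y} ue={e,y}
  L7: def={y} ue={e,y}

Liveness:
  live L0: ∅→{e,y}
  live L1: {y}→{e,y}
  live L2: {e,y}→{a,e,y}
  live L3: {y}→{y}
  live L4: {a,e,y}→{e,y}
  live L5: {y}→{e,y}
  live L6: {e,y}→{e,y}
  live L7: {e,y}→∅

Interference:
  a — {e,y}
  e — {a,y}
  s — {y}
  y — {a,e,s}

Registers:
  lower bound: {a,e,y} mutually conflict ⇒ χ ≥ 3
  3-colouring: c0={y}  c1={a,s}  c2={e}
  χ = 3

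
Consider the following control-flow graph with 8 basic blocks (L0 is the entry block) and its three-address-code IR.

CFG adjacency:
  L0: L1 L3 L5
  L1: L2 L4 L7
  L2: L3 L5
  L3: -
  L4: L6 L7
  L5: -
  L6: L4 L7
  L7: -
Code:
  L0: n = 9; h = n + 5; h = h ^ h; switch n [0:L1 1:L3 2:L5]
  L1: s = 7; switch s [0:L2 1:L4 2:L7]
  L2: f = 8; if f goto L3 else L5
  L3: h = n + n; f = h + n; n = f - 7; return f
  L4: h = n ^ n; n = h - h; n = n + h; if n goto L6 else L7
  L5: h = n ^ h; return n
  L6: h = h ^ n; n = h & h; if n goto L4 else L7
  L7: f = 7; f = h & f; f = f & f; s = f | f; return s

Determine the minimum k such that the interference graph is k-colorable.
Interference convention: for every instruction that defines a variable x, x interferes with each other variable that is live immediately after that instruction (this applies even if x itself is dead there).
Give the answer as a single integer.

def/use:
  L0: {h,n} / ∅
  L1: {s} / ∅
  L2: {f} / ∅
  L3: {f,h,n} / {n}
  L4: {h,n} / {n}
  L5: {h} / {h,n}
  L6: {h,n} / {h,n}
  L7: {f,s} / {h}

Backward fixpoint:
  L0 li=∅ lo={h,n}
  L1 li={h,n} lo={h,n}
  L2 li={h,n} lo={h,n}
  L3 li={n} lo=∅
  L4 li={n} lo={h,n}
  L5 li={h,n} lo=∅
  L6 li={h,n} lo={h,n}
  L7 li={h} lo=∅

Interfere edges:
  f: {h,n}
  h: {f,n,s}
  n: {f,h,s}
  s: {h,n}

Chromatic number:
  {f,h,n} pairwise interfere (3-clique) ⇒ χ ≥ 3
  3-colouring: r0={h}  r1={n}  r2={f,s}
  χ = 3

Answer: 3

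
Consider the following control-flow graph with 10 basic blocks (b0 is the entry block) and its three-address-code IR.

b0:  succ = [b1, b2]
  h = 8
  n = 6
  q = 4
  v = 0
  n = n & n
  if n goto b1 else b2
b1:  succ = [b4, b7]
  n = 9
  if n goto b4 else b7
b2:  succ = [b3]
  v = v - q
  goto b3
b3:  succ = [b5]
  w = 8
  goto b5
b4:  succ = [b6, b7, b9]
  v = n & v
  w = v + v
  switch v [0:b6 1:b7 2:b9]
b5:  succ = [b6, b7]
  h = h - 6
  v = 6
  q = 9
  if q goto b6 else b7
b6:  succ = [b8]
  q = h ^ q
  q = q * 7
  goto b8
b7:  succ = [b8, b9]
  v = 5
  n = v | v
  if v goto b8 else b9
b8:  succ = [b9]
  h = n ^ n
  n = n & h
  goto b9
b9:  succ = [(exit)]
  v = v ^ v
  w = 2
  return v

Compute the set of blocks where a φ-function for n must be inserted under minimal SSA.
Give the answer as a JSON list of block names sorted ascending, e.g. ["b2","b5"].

Answer: ["b6", "b7", "b8", "b9"]

Working:
idom tree: b1←b0 b2←b0 b3←b2 b4←b1 b5←b3 b6←b0 b7←b0 b8←b0 b9←b0
Dom∩ at merges:
  b6: preds {b4,b5}: {b0,b1,b4} ∩ {b0,b2,b3,b5} = {b0}; idom=b0
  b7: preds {b1,b4,b5}: {b0,b1} ∩ {b0,b1,b4} ∩ {b0,b2,b3,b5} = {b0}; idom=b0
  b8: preds {b6,b7}: {b0,b6} ∩ {b0,b7} = {b0}; idom=b0
  b9: preds {b4,b7,b8}: {b0,b1,b4} ∩ {b0,b7} ∩ {b0,b8} = {b0}; idom=b0

Frontier:
  b6←b4: walk b4→b1 to b0
  b6←b5: walk b5→b3→b2 to b0
  b7←b1: walk b1 to b0
  b7←b4: walk b4→b1 to b0
  b7←b5: walk b5→b3→b2 to b0
  b8←b6: walk b6 to b0
  b8←b7: walk b7 to b0
  b9←b4: walk b4→b1 to b0
  b9←b7: walk b7 to b0
  b9←b8: walk b8 to b0
  b0: DF=∅
  b1: DF={b6,b7,b9}
  b2: DF={b6,b7}
  b3: DF={b6,b7}
  b4: DF={b6,b7,b9}
  b5: DF={b6,b7}
  b6: DF={b8}
  b7: DF={b8,b9}
  b8: DF={b9}
  b9: DF=∅

φ for n: defs {b0,b1,b7,b8}
  DF⁺ = {b6,b7,b8,b9}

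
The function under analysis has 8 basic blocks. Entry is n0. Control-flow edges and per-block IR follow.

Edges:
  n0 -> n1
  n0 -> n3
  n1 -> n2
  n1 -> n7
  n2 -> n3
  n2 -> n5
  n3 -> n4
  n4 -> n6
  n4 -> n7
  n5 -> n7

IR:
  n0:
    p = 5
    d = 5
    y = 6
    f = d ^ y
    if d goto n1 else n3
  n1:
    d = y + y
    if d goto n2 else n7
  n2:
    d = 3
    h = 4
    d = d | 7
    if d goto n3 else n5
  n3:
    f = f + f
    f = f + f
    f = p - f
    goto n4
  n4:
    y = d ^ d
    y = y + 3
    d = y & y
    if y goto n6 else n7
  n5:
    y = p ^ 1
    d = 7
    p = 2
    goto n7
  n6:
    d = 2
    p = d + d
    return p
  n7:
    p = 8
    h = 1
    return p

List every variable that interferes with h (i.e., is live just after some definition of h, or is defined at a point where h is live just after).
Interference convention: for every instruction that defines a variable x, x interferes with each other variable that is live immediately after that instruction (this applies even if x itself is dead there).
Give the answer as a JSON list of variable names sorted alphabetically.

Answer: ["d", "f", "p"]

Analysis:
Per-block:
  n0 def {d,f,p,y} use ∅
  n1 def {d} use {y}
  n2 def {d,h} use ∅
  n3 def {f} use {f,p}
  n4 def {d,y} use {d}
  n5 def {d,p,y} use {p}
  n6 def {d,p} use ∅
  n7 def {h,p} use ∅

Backward fixpoint:
  n0 li=∅ lo={d,f,p,y}
  n1 li={f,p,y} lo={f,p}
  n2 li={f,p} lo={d,f,p}
  n3 li={d,f,p} lo={d}
  n4 li={d} lo=∅
  n5 li={p} lo=∅
  n6 li=∅ lo=∅
  n7 li=∅ lo=∅

Interfere edges:
  d — {f,h,p,y}
  f — {d,h,p,y}
  h — {d,f,p}
  p — {d,f,h,y}
  y — {d,f,p}

N(h) = ["d", "f", "p"]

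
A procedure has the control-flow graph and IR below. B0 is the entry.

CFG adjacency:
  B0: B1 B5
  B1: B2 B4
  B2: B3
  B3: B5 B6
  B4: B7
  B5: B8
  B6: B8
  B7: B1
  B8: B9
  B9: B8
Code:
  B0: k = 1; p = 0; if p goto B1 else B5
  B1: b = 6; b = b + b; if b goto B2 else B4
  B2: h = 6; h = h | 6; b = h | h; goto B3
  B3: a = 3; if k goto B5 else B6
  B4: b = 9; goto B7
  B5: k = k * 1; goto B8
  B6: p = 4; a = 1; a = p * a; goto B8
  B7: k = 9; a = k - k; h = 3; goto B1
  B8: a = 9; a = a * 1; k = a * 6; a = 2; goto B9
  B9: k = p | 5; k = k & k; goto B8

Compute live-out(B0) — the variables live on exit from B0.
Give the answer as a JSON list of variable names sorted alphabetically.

Answer: ["k", "p"]

Derivation:
def/use:
  B0: def={k,p} ue=∅
  B1: def={b} ue=∅
  B2: def={b,h} ue=∅
  B3: def={a} ue={k}
  B4: def={b} ue=∅
  B5: def={k} ue={k}
  B6: def={a,p} ue=∅
  B7: def={a,h,k} ue=∅
  B8: def={a,k} ue=∅
  B9: def={k} ue={p}

Liveness:
  live B0: ∅→{k,p}
  live B1: {k,p}→{k,p}
  live B2: {k,p}→{k,p}
  live B3: {k,p}→{k,p}
  live B4: {p}→{p}
  live B5: {k,p}→{p}
  live B6: ∅→{p}
  live B7: {p}→{k,p}
  live B8: {p}→{p}
  live B9: {p}→{p}

live-out(B0) = ["k", "p"]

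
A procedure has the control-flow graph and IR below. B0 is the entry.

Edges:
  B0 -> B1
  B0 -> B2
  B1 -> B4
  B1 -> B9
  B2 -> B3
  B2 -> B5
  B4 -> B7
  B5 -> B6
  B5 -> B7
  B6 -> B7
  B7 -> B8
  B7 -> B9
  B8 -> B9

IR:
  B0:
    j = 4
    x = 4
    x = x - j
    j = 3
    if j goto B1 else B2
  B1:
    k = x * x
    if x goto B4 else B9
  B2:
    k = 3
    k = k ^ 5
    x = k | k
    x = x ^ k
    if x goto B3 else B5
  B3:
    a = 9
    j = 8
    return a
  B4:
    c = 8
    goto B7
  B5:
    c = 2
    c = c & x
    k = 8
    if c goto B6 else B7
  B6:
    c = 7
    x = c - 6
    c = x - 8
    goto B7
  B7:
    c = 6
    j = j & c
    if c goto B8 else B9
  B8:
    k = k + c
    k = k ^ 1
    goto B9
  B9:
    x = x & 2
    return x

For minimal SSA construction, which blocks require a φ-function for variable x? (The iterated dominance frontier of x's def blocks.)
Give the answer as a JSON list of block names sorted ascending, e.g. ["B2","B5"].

Answer: ["B7", "B9"]

Working:
idom tree: B1←B0 B2←B0 B3←B2 B4←B1 B5←B2 B6←B5 B7←B0 B8←B7 B9←B0
Dom at joins:
  B7: preds {B4,B5,B6}: {B0,B1,B4} ∩ {B0,B2,B5} ∩ {B0,B2,B5,B6} = {B0}; idom=B0
  B9: preds {B1,B7,B8}: {B0,B1} ∩ {B0,B7} ∩ {B0,B7,B8} = {B0}; idom=B0

DF walk-up:
  join B7 pred B4: B4→B1 stop@B0
  join B7 pred B5: B5→B2 stop@B0
  join B7 pred B6: B6→B5→B2 stop@B0
  join B9 pred B1: B1 stop@B0
  join B9 pred B7: B7 stop@B0
  join B9 pred B8: B8→B7 stop@B0
  B0: DF=∅
  B1: DF={B7,B9}
  B2: DF={B7}
  B3: DF=∅
  B4: DF={B7}
  B5: DF={B7}
  B6: DF={B7}
  B7: DF={B9}
  B8: DF={B9}
  B9: DF=∅

φ for x: defs {B0,B2,B6,B9}
  DF⁺ = {B7,B9}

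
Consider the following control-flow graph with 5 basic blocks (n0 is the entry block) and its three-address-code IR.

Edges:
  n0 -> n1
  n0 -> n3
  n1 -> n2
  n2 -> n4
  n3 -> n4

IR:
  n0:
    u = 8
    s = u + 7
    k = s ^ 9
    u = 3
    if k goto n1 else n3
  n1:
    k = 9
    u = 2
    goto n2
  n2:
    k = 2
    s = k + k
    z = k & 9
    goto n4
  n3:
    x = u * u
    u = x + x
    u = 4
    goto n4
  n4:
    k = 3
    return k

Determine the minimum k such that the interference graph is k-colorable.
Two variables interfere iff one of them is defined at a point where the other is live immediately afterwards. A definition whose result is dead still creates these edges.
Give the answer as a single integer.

def/use:
  n0: def={k,s,u} ue=∅
  n1: def={k,u} ue=∅
  n2: def={k,s,z} ue=∅
  n3: def={u,x} ue={u}
  n4: def={k} ue=∅

Live sets:
  n0 li=∅ lo={u}
  n1 li=∅ lo=∅
  n2 li=∅ lo=∅
  n3 li={u} lo=∅
  n4 li=∅ lo=∅

Interfere edges:
  k — {s,u}
  s — {k}
  u — {k}
  x — ∅
  z — ∅

Colouring:
  lower bound: {k,s} mutually conflict ⇒ χ ≥ 2
  assign k→c0 s→c1 u→c1 x→c0 z→c0 — no edge inside a register ⇒ χ ≤ 2
  χ = 2

Answer: 2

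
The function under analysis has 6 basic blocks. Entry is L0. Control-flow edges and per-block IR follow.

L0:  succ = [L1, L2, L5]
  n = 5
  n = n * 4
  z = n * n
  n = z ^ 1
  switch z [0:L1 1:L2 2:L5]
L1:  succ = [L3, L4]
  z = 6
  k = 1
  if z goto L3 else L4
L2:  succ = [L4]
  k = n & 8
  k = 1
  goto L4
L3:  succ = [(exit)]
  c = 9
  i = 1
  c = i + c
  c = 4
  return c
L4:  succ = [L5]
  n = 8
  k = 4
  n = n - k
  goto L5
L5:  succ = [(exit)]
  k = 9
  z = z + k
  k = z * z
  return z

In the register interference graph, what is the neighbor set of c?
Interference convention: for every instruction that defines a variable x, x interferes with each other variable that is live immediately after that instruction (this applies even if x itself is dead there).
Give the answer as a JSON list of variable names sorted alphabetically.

Block summaries:
  L0: {n,z} / ∅
  L1: {k,z} / ∅
  L2: {k} / {n}
  L3: {c,i} / ∅
  L4: {k,n} / ∅
  L5: {k,z} / {z}

Liveness:
  L0 li=∅ lo={n,z}
  L1 li=∅ lo={z}
  L2 li={n,z} lo={z}
  L3 li=∅ lo=∅
  L4 li={z} lo={z}
  L5 li={z} lo=∅

Interference:
  c: {i}
  i: {c}
  k: {n,z}
  n: {k,z}
  z: {k,n}

N(c) = ["i"]

Answer: ["i"]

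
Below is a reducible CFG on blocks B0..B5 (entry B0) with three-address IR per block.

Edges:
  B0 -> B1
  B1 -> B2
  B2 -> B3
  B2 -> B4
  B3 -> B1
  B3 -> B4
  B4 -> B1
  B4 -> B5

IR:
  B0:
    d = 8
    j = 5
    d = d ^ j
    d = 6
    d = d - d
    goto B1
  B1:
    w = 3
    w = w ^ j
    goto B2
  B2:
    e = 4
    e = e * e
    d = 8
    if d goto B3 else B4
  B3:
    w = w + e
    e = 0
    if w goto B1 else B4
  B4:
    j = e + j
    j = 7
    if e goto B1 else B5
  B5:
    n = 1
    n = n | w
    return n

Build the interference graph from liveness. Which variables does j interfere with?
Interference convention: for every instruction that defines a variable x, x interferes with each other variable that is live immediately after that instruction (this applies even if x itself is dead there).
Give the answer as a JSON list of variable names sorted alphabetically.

Block summaries:
  B0: def={d,j} ue=∅
  B1: def={w} ue={j}
  B2: def={d,e} ue=∅
  B3: def={e,w} ue={e,w}
  B4: def={j} ue={e,j}
  B5: def={n} ue={w}

Liveness:
  B0 li=∅ lo={j}
  B1 li={j} lo={j,w}
  B2 li={j,w} lo={e,j,w}
  B3 li={e,j,w} lo={e,j,w}
  B4 li={e,j,w} lo={j,w}
  B5 li={w} lo=∅

Conflict graph:
  d — {e,j,w}
  e — {d,j,w}
  j — {d,e,w}
  n — {w}
  w — {d,e,j,n}

N(j) = ["d", "e", "w"]

Answer: ["d", "e", "w"]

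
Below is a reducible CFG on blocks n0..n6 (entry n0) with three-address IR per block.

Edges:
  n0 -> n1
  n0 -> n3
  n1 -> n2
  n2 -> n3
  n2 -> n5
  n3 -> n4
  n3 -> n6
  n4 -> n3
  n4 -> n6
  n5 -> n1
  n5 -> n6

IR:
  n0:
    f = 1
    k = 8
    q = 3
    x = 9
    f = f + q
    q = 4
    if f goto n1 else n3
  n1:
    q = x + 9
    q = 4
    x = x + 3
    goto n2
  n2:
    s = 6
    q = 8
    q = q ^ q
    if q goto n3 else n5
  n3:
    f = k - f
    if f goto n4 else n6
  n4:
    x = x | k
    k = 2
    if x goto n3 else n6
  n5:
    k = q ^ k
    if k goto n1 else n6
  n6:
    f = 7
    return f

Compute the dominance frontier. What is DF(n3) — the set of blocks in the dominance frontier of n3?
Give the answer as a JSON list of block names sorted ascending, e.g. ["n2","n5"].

Answer: ["n3", "n6"]

Working:
idom tree: n1←n0 n2←n1 n3←n0 n4←n3 n5←n2 n6←n0
Join-block Dom:
  n1: preds {n0,n5}: {n0} ∩ {n0,n1,n2,n5} = {n0}; idom=n0
  n3: preds {n0,n2,n4}: {n0} ∩ {n0,n1,n2} ∩ {n0,n3,n4} = {n0}; idom=n0
  n6: preds {n3,n4,n5}: {n0,n3} ∩ {n0,n3,n4} ∩ {n0,n1,n2,n5} = {n0}; idom=n0

Frontier:
  n1←n0: walk · to n0
  n1←n5: walk n5→n2→n1 to n0
  n3←n0: walk · to n0
  n3←n2: walk n2→n1 to n0
  n3←n4: walk n4→n3 to n0
  n6←n3: walk n3 to n0
  n6←n4: walk n4→n3 to n0
  n6←n5: walk n5→n2→n1 to n0
  DF(n0)=∅
  DF(n1)={n1,n3,n6}
  DF(n2)={n1,n3,n6}
  DF(n3)={n3,n6}
  DF(n4)={n3,n6}
  DF(n5)={n1,n6}
  DF(n6)=∅

DF(n3) = ["n3", "n6"]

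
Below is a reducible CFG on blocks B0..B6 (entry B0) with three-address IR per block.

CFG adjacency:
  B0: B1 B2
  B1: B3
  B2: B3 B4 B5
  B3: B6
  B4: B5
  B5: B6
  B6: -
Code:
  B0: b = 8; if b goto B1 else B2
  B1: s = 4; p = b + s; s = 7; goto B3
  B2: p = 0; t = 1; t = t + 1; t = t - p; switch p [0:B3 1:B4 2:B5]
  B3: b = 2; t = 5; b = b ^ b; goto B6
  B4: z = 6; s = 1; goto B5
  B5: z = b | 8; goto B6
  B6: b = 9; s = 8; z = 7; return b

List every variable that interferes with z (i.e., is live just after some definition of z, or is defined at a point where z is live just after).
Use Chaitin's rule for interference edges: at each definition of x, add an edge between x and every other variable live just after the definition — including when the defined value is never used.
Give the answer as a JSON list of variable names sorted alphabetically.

def/use:
  B0 def {b} use ∅
  B1 def {p,s} use {b}
  B2 def {p,t} use ∅
  B3 def {b,t} use ∅
  B4 def {s,z} use ∅
  B5 def {z} use {b}
  B6 def {b,s,z} use ∅

Backward fixpoint:
  B0 li=∅ lo={b}
  B1 li={b} lo=∅
  B2 li={b} lo={b}
  B3 li=∅ lo=∅
  B4 li={b} lo={b}
  B5 li={b} lo=∅
  B6 li=∅ lo=∅

Conflict graph:
  b — {p,s,t,z}
  p — {b,t}
  s — {b}
  t — {b,p}
  z — {b}

N(z) = ["b"]

Answer: ["b"]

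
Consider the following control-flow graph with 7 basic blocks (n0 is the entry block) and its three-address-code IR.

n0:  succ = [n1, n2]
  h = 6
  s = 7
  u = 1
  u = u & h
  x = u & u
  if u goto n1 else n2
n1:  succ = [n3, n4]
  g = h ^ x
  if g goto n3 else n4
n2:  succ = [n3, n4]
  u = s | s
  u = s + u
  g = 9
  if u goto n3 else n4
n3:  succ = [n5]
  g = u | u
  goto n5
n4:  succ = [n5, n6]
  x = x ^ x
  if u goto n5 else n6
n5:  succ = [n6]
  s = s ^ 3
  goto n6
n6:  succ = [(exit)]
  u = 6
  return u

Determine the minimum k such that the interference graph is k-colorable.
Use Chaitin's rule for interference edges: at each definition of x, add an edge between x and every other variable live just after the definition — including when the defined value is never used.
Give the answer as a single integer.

Block summaries:
  n0: def={h,s,u,x} ue=∅
  n1: def={g} ue={h,x}
  n2: def={g,u} ue={s}
  n3: def={g} ue={u}
  n4: def={x} ue={u,x}
  n5: def={s} ue={s}
  n6: def={u} ue=∅

Backward fixpoint:
  live n0: ∅→{h,s,u,x}
  live n1: {h,s,u,x}→{s,u,x}
  live n2: {s,x}→{s,u,x}
  live n3: {s,u}→{s}
  live n4: {s,u,x}→{s}
  live n5: {s}→∅
  live n6: ∅→∅

Conflict graph:
  g — {s,u,x}
  h — {s,u,x}
  s — {g,h,u,x}
  u — {g,h,s,x}
  x — {g,h,s,u}

Colouring:
  lower bound: {g,s,u,x} mutually conflict ⇒ χ ≥ 4
  4-colouring: r0={s}  r1={u}  r2={x}  r3={g,h}
  χ = 4

Answer: 4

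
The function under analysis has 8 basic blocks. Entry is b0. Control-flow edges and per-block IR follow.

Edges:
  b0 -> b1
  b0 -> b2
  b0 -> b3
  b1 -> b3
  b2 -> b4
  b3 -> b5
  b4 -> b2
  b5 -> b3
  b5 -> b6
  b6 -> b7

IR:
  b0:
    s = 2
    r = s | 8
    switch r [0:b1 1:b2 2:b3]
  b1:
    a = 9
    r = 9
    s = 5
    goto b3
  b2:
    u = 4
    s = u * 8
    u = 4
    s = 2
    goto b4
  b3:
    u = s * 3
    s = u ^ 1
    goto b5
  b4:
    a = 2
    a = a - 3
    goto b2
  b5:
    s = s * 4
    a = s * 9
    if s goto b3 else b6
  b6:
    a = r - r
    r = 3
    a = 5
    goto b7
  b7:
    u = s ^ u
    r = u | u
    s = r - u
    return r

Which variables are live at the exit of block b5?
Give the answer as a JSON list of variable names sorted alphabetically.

Answer: ["r", "s", "u"]

Working:
Block summaries:
  b0 def {r,s} use ∅
  b1 def {a,r,s} use ∅
  b2 def {s,u} use ∅
  b3 def {s,u} use {s}
  b4 def {a} use ∅
  b5 def {a,s} use {s}
  b6 def {a,r} use {r}
  b7 def {r,s,u} use {s,u}

Backward fixpoint:
  b0: in=∅ out={r,s}
  b1: in=∅ out={r,s}
  b2: in=∅ out=∅
  b3: in={r,s} out={r,s,u}
  b4: in=∅ out=∅
  b5: in={r,s,u} out={r,s,u}
  b6: in={r,s,u} out={s,u}
  b7: in={s,u} out=∅

live-out(b5) = ["r", "s", "u"]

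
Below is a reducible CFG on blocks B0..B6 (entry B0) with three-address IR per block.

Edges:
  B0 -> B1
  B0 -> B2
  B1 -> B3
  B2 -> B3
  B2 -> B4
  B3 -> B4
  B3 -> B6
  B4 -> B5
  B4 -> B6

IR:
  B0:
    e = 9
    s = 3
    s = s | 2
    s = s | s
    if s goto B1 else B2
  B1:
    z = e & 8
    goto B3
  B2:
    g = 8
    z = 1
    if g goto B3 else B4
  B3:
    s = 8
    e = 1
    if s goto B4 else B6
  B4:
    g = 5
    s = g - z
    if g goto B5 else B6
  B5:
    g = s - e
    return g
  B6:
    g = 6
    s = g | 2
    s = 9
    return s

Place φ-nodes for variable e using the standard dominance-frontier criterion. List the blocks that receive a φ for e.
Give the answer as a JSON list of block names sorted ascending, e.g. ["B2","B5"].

idom tree: B1←B0 B2←B0 B3←B0 B4←B0 B5←B4 B6←B0
Dom∩ at merges:
  B3: preds {B1,B2}: {B0,B1} ∩ {B0,B2} = {B0}; idom=B0
  B4: preds {B2,B3}: {B0,B2} ∩ {B0,B3} = {B0}; idom=B0
  B6: preds {B3,B4}: {B0,B3} ∩ {B0,B4} = {B0}; idom=B0

DF walk-up:
  join B3 pred B1: B1 stop@B0
  join B3 pred B2: B2 stop@B0
  join B4 pred B2: B2 stop@B0
  join B4 pred B3: B3 stop@B0
  join B6 pred B3: B3 stop@B0
  join B6 pred B4: B4 stop@B0
  B0: DF=∅
  B1: DF={B3}
  B2: DF={B3,B4}
  B3: DF={B4,B6}
  B4: DF={B6}
  B5: DF=∅
  B6: DF=∅

φ for e: defs {B0,B3}
  DF⁺ = {B4,B6}

Answer: ["B4", "B6"]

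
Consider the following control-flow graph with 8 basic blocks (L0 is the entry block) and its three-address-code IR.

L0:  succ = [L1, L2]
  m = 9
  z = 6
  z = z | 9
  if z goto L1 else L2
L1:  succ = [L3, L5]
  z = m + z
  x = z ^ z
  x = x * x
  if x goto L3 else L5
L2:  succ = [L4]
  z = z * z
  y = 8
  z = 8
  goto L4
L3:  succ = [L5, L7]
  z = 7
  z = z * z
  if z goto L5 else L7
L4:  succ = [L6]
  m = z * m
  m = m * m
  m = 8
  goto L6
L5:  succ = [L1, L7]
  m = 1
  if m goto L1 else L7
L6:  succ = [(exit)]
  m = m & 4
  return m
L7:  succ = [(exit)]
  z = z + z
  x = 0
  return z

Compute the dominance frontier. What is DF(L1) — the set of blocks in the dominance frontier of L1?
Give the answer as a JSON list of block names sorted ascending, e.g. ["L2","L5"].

Answer: ["L1"]

Analysis:
idom tree: L1←L0 L2←L0 L3←L1 L4←L2 L5←L1 L6←L4 L7←L1
Dom at joins:
  L1: preds {L0,L5}: {L0} ∩ {L0,L1,L5} = {L0}; idom=L0
  L5: preds {L1,L3}: {L0,L1} ∩ {L0,L1,L3} = {L0,L1}; idom=L1
  L7: preds {L3,L5}: {L0,L1,L3} ∩ {L0,L1,L5} = {L0,L1}; idom=L1

DF walk-up:
  L1←L0: walk · to L0
  L1←L5: walk L5→L1 to L0
  L5←L1: walk · to L1
  L5←L3: walk L3 to L1
  L7←L3: walk L3 to L1
  L7←L5: walk L5 to L1
  L0: DF=∅
  L1: DF={L1}
  L2: DF=∅
  L3: DF={L5,L7}
  L4: DF=∅
  L5: DF={L1,L7}
  L6: DF=∅
  L7: DF=∅

DF(L1) = ["L1"]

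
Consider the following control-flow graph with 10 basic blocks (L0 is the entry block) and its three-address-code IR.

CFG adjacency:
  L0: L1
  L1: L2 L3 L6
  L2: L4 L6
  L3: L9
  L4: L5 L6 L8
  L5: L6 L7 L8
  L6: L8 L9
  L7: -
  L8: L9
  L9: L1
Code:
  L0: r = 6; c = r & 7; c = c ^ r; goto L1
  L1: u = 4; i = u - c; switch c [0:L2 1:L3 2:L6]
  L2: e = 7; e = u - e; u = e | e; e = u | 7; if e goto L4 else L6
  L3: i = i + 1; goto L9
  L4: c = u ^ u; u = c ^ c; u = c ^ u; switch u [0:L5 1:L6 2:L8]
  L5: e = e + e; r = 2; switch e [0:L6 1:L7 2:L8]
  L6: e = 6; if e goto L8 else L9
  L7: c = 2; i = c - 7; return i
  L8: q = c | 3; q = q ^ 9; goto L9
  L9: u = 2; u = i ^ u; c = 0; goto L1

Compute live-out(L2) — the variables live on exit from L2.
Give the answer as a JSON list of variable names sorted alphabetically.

Answer: ["c", "e", "i", "u"]

Working:
def/use:
  L0: {c,r} / ∅
  L1: {i,u} / {c}
  L2: {e,u} / {u}
  L3: {i} / {i}
  L4: {c,u} / {u}
  L5: {e,r} / {e}
  L6: {e} / ∅
  L7: {c,i} / ∅
  L8: {q} / {c}
  L9: {c,u} / {i}

Live sets:
  L0 li=∅ lo={c}
  L1 li={c} lo={c,i,u}
  L2 li={c,i,u} lo={c,e,i,u}
  L3 li={i} lo={i}
  L4 li={e,i,u} lo={c,e,i}
  L5 li={c,e,i} lo={c,i}
  L6 li={c,i} lo={c,i}
  L7 li=∅ lo=∅
  L8 li={c,i} lo={i}
  L9 li={i} lo={c}

live-out(L2) = ["c", "e", "i", "u"]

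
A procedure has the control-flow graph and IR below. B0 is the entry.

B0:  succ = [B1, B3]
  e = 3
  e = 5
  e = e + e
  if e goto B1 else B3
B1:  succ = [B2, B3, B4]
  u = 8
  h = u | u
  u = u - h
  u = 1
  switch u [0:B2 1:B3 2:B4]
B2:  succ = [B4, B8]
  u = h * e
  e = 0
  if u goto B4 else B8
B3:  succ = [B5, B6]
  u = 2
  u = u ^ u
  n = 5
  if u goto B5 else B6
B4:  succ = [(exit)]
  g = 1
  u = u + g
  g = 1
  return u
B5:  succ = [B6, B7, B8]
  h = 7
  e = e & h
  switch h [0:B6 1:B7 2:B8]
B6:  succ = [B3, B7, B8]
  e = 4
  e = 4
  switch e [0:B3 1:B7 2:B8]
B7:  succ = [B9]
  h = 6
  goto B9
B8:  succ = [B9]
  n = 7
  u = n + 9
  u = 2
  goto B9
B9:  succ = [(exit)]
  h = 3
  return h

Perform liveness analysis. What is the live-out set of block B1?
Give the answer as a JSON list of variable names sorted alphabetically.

Answer: ["e", "h", "u"]

Working:
def/use:
  B0 def {e} use ∅
  B1 def {h,u} use ∅
  B2 def {e,u} use {e,h}
  B3 def {n,u} use ∅
  B4 def {g,u} use {u}
  B5 def {e,h} use {e}
  B6 def {e} use ∅
  B7 def {h} use ∅
  B8 def {n,u} use ∅
  B9 def {h} use ∅

Liveness:
  B0 li=∅ lo={e}
  B1 li={e} lo={e,h,u}
  B2 li={e,h} lo={u}
  B3 li={e} lo={e}
  B4 li={u} lo=∅
  B5 li={e} lo=∅
  B6 li=∅ lo={e}
  B7 li=∅ lo=∅
  B8 li=∅ lo=∅
  B9 li=∅ lo=∅

live-out(B1) = ["e", "h", "u"]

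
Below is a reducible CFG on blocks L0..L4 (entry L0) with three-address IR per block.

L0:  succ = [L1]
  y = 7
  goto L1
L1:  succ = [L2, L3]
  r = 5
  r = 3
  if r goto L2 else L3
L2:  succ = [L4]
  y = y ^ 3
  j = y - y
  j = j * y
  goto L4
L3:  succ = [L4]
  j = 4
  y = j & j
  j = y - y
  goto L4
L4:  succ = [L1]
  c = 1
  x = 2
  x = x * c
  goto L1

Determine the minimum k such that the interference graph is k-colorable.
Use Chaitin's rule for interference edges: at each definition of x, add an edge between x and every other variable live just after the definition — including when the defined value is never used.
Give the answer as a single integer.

def/use:
  L0 def {y} use ∅
  L1 def {r} use ∅
  L2 def {j,y} use {y}
  L3 def {j,y} use ∅
  L4 def {c,x} use ∅

Live sets:
  live L0: ∅→{y}
  live L1: {y}→{y}
  live L2: {y}→{y}
  live L3: ∅→{y}
  live L4: {y}→{y}

Conflict graph:
  c↔{x,y}
  j↔{y}
  r↔{y}
  x↔{c,y}
  y↔{c,j,r,x}

Chromatic number:
  lower bound: {c,x,y} mutually conflict ⇒ χ ≥ 3
  assign c→R1 j→R1 r→R1 x→R2 y→R0 — no edge inside a register ⇒ χ ≤ 3
  χ = 3

Answer: 3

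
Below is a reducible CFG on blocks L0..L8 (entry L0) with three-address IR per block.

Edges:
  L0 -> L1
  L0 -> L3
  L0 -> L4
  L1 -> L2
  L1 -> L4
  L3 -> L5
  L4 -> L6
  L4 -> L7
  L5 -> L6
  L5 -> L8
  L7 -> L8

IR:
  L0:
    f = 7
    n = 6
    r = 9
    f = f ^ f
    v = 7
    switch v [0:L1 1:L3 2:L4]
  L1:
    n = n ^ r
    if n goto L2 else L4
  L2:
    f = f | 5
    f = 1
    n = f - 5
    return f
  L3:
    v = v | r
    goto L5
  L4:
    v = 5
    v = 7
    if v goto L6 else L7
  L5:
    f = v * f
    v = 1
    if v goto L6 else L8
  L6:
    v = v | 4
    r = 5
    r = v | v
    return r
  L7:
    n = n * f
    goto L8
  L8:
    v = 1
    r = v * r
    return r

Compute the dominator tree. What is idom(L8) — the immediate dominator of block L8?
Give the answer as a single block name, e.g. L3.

Answer: L0

Working:
idom tree: L1←L0 L2←L1 L3←L0 L4←L0 L5←L3 L6←L0 L7←L4 L8←L0
Dom at joins:
  L4: preds {L0,L1}: {L0} ∩ {L0,L1} = {L0}; idom=L0
  L6: preds {L4,L5}: {L0,L4} ∩ {L0,L3,L5} = {L0}; idom=L0
  L8: preds {L5,L7}: {L0,L3,L5} ∩ {L0,L4,L7} = {L0}; idom=L0

idom(L8) = L0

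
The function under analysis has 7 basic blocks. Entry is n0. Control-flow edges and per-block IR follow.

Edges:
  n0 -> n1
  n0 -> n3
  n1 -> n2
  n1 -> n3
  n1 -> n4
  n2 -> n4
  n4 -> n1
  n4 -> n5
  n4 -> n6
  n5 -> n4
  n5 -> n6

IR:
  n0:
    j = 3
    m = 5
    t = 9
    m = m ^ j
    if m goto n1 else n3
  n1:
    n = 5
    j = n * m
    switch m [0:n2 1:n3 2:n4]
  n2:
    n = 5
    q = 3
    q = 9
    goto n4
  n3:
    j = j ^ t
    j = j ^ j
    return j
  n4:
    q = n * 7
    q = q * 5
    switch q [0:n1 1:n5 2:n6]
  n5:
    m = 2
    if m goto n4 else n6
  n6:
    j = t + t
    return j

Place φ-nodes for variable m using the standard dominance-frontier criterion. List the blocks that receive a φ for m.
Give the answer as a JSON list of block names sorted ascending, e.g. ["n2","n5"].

idom tree: n1←n0 n2←n1 n3←n0 n4←n1 n5←n4 n6←n4
Join-block Dom:
  n1: preds {n0,n4}: {n0} ∩ {n0,n1,n4} = {n0}; idom=n0
  n3: preds {n0,n1}: {n0} ∩ {n0,n1} = {n0}; idom=n0
  n4: preds {n1,n2,n5}: {n0,n1} ∩ {n0,n1,n2} ∩ {n0,n1,n4,n5} = {n0,n1}; idom=n1
  n6: preds {n4,n5}: {n0,n1,n4} ∩ {n0,n1,n4,n5} = {n0,n1,n4}; idom=n4

DF walk-up:
  join n1 pred n0: · stop@n0
  join n1 pred n4: n4→n1 stop@n0
  join n3 pred n0: · stop@n0
  join n3 pred n1: n1 stop@n0
  join n4 pred n1: · stop@n1
  join n4 pred n2: n2 stop@n1
  join n4 pred n5: n5→n4 stop@n1
  join n6 pred n4: · stop@n4
  join n6 pred n5: n5 stop@n4
  DF(n0)=∅
  DF(n1)={n1,n3}
  DF(n2)={n4}
  DF(n3)=∅
  DF(n4)={n1,n4}
  DF(n5)={n4,n6}
  DF(n6)=∅

φ for m: defs {n0,n5}
  DF⁺ = {n1,n3,n4,n6}

Answer: ["n1", "n3", "n4", "n6"]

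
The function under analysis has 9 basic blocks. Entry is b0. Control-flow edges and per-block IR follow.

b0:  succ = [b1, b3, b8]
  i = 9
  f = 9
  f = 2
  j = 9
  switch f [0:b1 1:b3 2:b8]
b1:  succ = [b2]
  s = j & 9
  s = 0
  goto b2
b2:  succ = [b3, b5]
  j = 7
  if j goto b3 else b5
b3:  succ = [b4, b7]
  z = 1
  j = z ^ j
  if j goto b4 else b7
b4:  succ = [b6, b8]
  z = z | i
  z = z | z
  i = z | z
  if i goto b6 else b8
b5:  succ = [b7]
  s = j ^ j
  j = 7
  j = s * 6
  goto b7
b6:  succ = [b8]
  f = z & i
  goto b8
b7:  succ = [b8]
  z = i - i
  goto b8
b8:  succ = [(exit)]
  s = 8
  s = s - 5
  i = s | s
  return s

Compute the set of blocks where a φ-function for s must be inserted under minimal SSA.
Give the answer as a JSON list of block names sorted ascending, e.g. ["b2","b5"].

Answer: ["b3", "b7", "b8"]

Working:
idom tree: b1←b0 b2←b1 b3←b0 b4←b3 b5←b2 b6←b4 b7←b0 b8←b0
Join-block Dom:
  b3: preds {b0,b2}: {b0} ∩ {b0,b1,b2} = {b0}; idom=b0
  b7: preds {b3,b5}: {b0,b3} ∩ {b0,b1,b2,b5} = {b0}; idom=b0
  b8: preds {b0,b4,b6,b7}: {b0} ∩ {b0,b3,b4} ∩ {b0,b3,b4,b6} ∩ {b0,b7} = {b0}; idom=b0

Frontier:
  join b3 pred b0: · stop@b0
  join b3 pred b2: b2→b1 stop@b0
  join b7 pred b3: b3 stop@b0
  join b7 pred b5: b5→b2→b1 stop@b0
  join b8 pred b0: · stop@b0
  join b8 pred b4: b4→b3 stop@b0
  join b8 pred b6: b6→b4→b3 stop@b0
  join b8 pred b7: b7 stop@b0
  b0: DF=∅
  b1: DF={b3,b7}
  b2: DF={b3,b7}
  b3: DF={b7,b8}
  b4: DF={b8}
  b5: DF={b7}
  b6: DF={b8}
  b7: DF={b8}
  b8: DF=∅

φ for s: defs {b1,b5,b8}
  DF⁺ = {b3,b7,b8}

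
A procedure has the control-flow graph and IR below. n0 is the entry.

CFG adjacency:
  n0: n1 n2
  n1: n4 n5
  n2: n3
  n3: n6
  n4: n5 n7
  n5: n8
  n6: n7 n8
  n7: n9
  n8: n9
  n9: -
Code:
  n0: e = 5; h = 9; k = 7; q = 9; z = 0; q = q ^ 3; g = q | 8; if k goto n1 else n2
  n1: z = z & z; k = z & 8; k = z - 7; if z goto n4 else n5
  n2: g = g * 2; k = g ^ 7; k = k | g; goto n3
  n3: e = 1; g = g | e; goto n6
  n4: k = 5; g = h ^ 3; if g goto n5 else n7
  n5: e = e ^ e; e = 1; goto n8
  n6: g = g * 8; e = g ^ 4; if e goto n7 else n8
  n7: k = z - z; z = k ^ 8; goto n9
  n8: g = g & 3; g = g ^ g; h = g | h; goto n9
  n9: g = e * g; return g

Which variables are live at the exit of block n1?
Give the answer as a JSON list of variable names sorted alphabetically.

Block summaries:
  n0: {e,g,h,k,q,z} / ∅
  n1: {k,z} / {z}
  n2: {g,k} / {g}
  n3: {e,g} / {g}
  n4: {g,k} / {h}
  n5: {e} / {e}
  n6: {e,g} / {g}
  n7: {k,z} / {z}
  n8: {g,h} / {g,h}
  n9: {g} / {e,g}

Liveness:
  n0 li=∅ lo={e,g,h,z}
  n1 li={e,g,h,z} lo={e,g,h,z}
  n2 li={g,h,z} lo={g,h,z}
  n3 li={g,h,z} lo={g,h,z}
  n4 li={e,h,z} lo={e,g,h,z}
  n5 li={e,g,h} lo={e,g,h}
  n6 li={g,h,z} lo={e,g,h,z}
  n7 li={e,g,z} lo={e,g}
  n8 li={e,g,h} lo={e,g}
  n9 li={e,g} lo=∅

live-out(n1) = ["e", "g", "h", "z"]

Answer: ["e", "g", "h", "z"]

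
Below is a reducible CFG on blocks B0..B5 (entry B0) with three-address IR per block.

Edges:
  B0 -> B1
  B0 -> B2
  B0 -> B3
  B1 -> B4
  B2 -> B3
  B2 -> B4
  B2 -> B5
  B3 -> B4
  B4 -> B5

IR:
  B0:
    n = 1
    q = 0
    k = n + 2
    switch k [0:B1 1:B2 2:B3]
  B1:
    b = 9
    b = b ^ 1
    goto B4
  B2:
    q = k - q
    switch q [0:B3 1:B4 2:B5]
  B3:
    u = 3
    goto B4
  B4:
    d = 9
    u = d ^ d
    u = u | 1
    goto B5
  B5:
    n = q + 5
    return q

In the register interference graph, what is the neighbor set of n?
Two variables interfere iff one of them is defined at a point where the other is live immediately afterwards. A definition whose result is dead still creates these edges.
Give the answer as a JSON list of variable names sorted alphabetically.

Answer: ["q"]

Derivation:
Block summaries:
  B0: def={k,n,q} ue=∅
  B1: def={b} ue=∅
  B2: def={q} ue={k,q}
  B3: def={u} ue=∅
  B4: def={d,u} ue=∅
  B5: def={n} ue={q}

Liveness:
  B0: in=∅ out={k,q}
  B1: in={q} out={q}
  B2: in={k,q} out={q}
  B3: in={q} out={q}
  B4: in={q} out={q}
  B5: in={q} out=∅

Conflict graph:
  b — {q}
  d — {q}
  k — {q}
  n — {q}
  q — {b,d,k,n,u}
  u — {q}

N(n) = ["q"]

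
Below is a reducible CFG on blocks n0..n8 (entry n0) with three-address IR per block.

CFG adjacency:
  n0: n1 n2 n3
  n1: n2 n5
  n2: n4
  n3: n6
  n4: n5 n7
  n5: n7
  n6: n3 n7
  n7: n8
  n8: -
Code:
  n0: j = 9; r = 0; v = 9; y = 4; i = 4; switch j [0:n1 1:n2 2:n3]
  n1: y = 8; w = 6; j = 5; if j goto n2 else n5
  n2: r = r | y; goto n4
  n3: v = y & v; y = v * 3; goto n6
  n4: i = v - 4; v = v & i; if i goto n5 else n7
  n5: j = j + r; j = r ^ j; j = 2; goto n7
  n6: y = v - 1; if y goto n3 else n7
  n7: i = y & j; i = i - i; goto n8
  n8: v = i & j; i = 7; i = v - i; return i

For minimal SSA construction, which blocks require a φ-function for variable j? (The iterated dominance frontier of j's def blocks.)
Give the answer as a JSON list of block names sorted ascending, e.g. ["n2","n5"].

idom tree: n1←n0 n2←n0 n3←n0 n4←n2 n5←n0 n6←n3 n7←n0 n8←n7
Dom∩ at merges:
  n2: preds {n0,n1}: {n0} ∩ {n0,n1} = {n0}; idom=n0
  n3: preds {n0,n6}: {n0} ∩ {n0,n3,n6} = {n0}; idom=n0
  n5: preds {n1,n4}: {n0,n1} ∩ {n0,n2,n4} = {n0}; idom=n0
  n7: preds {n4,n5,n6}: {n0,n2,n4} ∩ {n0,n5} ∩ {n0,n3,n6} = {n0}; idom=n0

DF walk-up:
  n2←n0: walk · to n0
  n2←n1: walk n1 to n0
  n3←n0: walk · to n0
  n3←n6: walk n6→n3 to n0
  n5←n1: walk n1 to n0
  n5←n4: walk n4→n2 to n0
  n7←n4: walk n4→n2 to n0
  n7←n5: walk n5 to n0
  n7←n6: walk n6→n3 to n0
  n0 → ∅
  n1 → {n2,n5}
  n2 → {n5,n7}
  n3 → {n3,n7}
  n4 → {n5,n7}
  n5 → {n7}
  n6 → {n3,n7}
  n7 → ∅
  n8 → ∅

φ for j: defs {n0,n1,n5}
  DF⁺ = {n2,n5,n7}

Answer: ["n2", "n5", "n7"]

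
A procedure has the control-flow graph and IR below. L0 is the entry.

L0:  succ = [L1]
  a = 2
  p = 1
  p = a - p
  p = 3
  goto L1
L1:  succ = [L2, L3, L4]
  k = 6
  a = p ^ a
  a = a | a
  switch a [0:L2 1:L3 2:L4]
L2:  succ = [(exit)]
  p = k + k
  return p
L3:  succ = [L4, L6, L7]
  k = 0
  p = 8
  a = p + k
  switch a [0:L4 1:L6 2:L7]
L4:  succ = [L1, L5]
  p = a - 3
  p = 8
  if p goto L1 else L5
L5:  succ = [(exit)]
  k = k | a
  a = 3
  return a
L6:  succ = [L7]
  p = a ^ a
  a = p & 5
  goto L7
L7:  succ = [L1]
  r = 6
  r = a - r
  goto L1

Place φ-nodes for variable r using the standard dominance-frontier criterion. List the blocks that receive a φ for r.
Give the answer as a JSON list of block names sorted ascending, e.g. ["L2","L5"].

Answer: ["L1"]

Working:
idom tree: L1←L0 L2←L1 L3←L1 L4←L1 L5←L4 L6←L3 L7←L3
Dom at joins:
  L1: preds {L0,L4,L7}: {L0} ∩ {L0,L1,L4} ∩ {L0,L1,L3,L7} = {L0}; idom=L0
  L4: preds {L1,L3}: {L0,L1} ∩ {L0,L1,L3} = {L0,L1}; idom=L1
  L7: preds {L3,L6}: {L0,L1,L3} ∩ {L0,L1,L3,L6} = {L0,L1,L3}; idom=L3

DF walk-up:
  join L1 pred L0: · stop@L0
  join L1 pred L4: L4→L1 stop@L0
  join L1 pred L7: L7→L3→L1 stop@L0
  join L4 pred L1: · stop@L1
  join L4 pred L3: L3 stop@L1
  join L7 pred L3: · stop@L3
  join L7 pred L6: L6 stop@L3
  L0: DF=∅
  L1: DF={L1}
  L2: DF=∅
  L3: DF={L1,L4}
  L4: DF={L1}
  L5: DF=∅
  L6: DF={L7}
  L7: DF={L1}

φ for r: defs {L7}
  DF⁺ = {L1}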